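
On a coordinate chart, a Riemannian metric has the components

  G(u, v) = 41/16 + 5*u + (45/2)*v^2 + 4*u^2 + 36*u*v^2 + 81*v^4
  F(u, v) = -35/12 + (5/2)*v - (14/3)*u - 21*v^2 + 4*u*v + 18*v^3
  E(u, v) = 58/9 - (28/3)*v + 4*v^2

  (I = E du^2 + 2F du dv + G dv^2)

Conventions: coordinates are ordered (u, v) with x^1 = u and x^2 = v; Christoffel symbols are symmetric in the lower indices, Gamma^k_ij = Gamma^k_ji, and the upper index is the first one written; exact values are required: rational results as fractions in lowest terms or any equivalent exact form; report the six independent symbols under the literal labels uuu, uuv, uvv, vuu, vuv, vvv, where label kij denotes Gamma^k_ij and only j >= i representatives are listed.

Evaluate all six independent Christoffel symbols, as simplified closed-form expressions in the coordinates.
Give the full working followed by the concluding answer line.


E = 58/9 - (28/3)*v + 4*v^2; F = -35/12 + (5/2)*v - (14/3)*u - 21*v^2 + 4*u*v + 18*v^3; G = 41/16 + 5*u + (45/2)*v^2 + 4*u^2 + 36*u*v^2 + 81*v^4
Gamma^k_ij = (1/2) g^{kl} (d_i g_jl + d_j g_il - d_l g_ij), with g^inv = (1/(EG-F^2)) [[G, -F], [-F, E]]
first partials: E_u = 0, E_v = -28/3 + 8*v, F_u = -14/3 + 4*v, F_v = 5/2 - 42*v + 4*u + 54*v^2, G_u = 5 + 8*u + 36*v^2, G_v = 45*v + 72*u*v + 324*v^3
D = EG - F^2 = 1153/144 - (28/3)*v + 5*u + (53/2)*v^2 + 4*u^2 + 36*u*v^2 + 81*v^4
expanded: Gamma^u_uu = (G E_u - 2F F_u + F E_v)/(2D), Gamma^u_uv = (G E_v - F G_u)/(2D), Gamma^u_vv = (2G F_v - G G_u - F G_v)/(2D), Gamma^v_uu = (2E F_u - E E_v - F E_u)/(2D), Gamma^v_uv = (E G_u - F E_v)/(2D), Gamma^v_vv = (E G_v - 2F F_v + F G_u)/(2D); substitute and cancel common factors

Answer: Gamma_uuu = 0, Gamma_uuv = (576*v - 672)/(576*u^2 + 5184*u*v^2 + 720*u + 11664*v^4 + 3816*v^2 - 1344*v + 1153), Gamma_uvv = (5184*v^2 - 6048*v)/(576*u^2 + 5184*u*v^2 + 720*u + 11664*v^4 + 3816*v^2 - 1344*v + 1153), Gamma_vuu = 0, Gamma_vuv = (576*u + 2592*v^2 + 360)/(576*u^2 + 5184*u*v^2 + 720*u + 11664*v^4 + 3816*v^2 - 1344*v + 1153), Gamma_vvv = (5184*u*v + 23328*v^3 + 3240*v)/(576*u^2 + 5184*u*v^2 + 720*u + 11664*v^4 + 3816*v^2 - 1344*v + 1153)


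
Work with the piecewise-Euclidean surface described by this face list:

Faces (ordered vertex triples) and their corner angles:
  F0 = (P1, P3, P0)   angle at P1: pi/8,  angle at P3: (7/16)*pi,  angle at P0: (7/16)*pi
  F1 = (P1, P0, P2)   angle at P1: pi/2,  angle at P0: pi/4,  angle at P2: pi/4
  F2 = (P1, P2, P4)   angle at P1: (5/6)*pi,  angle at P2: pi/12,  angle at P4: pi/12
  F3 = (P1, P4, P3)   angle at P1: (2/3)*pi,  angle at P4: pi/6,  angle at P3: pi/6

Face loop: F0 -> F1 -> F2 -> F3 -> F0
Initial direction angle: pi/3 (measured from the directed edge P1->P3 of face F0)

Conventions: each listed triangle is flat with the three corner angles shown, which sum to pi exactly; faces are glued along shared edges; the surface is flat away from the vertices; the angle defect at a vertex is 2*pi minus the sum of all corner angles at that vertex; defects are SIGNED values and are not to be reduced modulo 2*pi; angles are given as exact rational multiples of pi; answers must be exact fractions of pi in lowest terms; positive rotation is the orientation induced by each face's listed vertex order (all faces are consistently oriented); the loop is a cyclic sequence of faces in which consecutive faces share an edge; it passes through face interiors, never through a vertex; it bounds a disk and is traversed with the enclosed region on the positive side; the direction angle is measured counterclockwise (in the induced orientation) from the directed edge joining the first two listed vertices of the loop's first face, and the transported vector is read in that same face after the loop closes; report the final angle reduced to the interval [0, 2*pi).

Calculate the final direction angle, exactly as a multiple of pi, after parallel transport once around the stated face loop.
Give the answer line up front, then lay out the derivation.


Answer: final direction angle = (5/24)*pi

enclosed vertex P1: corner angles sum to (17/8)*pi, defect = 2*pi - (17/8)*pi = -pi/8
transport around the loop rotates by the sum of enclosed defects; add to the initial angle mod 2*pi
final angle = pi/3 - pi/8 = (5/24)*pi (mod 2*pi)


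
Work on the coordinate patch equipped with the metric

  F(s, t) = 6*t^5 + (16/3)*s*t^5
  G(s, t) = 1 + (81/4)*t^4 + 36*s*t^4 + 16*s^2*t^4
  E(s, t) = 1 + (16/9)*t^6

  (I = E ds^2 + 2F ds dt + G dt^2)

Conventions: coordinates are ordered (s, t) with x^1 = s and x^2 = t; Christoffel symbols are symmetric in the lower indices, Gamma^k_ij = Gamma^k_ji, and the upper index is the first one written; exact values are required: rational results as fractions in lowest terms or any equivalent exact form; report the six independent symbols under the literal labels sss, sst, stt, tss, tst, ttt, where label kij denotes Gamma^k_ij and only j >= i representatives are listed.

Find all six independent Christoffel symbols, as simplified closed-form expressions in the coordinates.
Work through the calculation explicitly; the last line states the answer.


E = 1 + (16/9)*t^6; F = 6*t^5 + (16/3)*s*t^5; G = 1 + (81/4)*t^4 + 36*s*t^4 + 16*s^2*t^4
Gamma^k_ij = (1/2) g^{kl} (d_i g_jl + d_j g_il - d_l g_ij), with g^inv = (1/(EG-F^2)) [[G, -F], [-F, E]]
first partials: E_s = 0, E_t = (32/3)*t^5, F_s = (16/3)*t^5, F_t = 30*t^4 + (80/3)*s*t^4, G_s = 36*t^4 + 32*s*t^4, G_t = 81*t^3 + 144*s*t^3 + 64*s^2*t^3
D = EG - F^2 = 1 + (81/4)*t^4 + 36*s*t^4 + (16/9)*t^6 + 16*s^2*t^4
expanded: Gamma^s_ss = (G E_s - 2F F_s + F E_t)/(2D), Gamma^s_st = (G E_t - F G_s)/(2D), Gamma^s_tt = (2G F_t - G G_s - F G_t)/(2D), Gamma^t_ss = (2E F_s - E E_t - F E_s)/(2D), Gamma^t_st = (E G_s - F E_t)/(2D), Gamma^t_tt = (E G_t - 2F F_t + F G_s)/(2D); substitute and cancel common factors

Answer: Gamma_sss = 0, Gamma_sst = 192*t^5/(576*s^2*t^4 + 1296*s*t^4 + 64*t^6 + 729*t^4 + 36), Gamma_stt = (384*s*t^4 + 432*t^4)/(576*s^2*t^4 + 1296*s*t^4 + 64*t^6 + 729*t^4 + 36), Gamma_tss = 0, Gamma_tst = (576*s*t^4 + 648*t^4)/(576*s^2*t^4 + 1296*s*t^4 + 64*t^6 + 729*t^4 + 36), Gamma_ttt = (1152*s^2*t^3 + 2592*s*t^3 + 1458*t^3)/(576*s^2*t^4 + 1296*s*t^4 + 64*t^6 + 729*t^4 + 36)


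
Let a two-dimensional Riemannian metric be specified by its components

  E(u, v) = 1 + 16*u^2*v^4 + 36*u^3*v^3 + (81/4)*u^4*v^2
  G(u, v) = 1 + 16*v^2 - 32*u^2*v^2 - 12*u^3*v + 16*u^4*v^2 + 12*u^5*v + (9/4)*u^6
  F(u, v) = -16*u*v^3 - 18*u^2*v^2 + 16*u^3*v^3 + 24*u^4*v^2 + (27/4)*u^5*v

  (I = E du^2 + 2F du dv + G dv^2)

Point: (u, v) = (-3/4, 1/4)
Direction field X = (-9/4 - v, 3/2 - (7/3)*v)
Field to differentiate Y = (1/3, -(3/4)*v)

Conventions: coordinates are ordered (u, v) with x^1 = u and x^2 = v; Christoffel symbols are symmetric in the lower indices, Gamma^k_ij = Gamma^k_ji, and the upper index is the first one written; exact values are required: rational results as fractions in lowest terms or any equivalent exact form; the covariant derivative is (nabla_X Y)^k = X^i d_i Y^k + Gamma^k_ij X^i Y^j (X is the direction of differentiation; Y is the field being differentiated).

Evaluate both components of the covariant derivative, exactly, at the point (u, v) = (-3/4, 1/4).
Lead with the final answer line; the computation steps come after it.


Answer: (nabla_X Y)^u = 134083/307216, (nabla_X Y)^v = -800221/460824

E = 19633/16384, F = -7809/16384, G = 35153/16384 at the point
E_u = -1311/1024, E_v = 1881/2048, F_u = 8183/4096, F_v = -7713/4096, G_u = -4521/2048, G_v = 959/256
EG - F^2 = 19201/8192;  g^inv = (8192/19201) * [[35153/16384, 7809/16384], [7809/16384, 19633/16384]]
first-kind symbols [ij,l] = (1/2)(d_i g_jl + d_j g_il - d_l g_ij): [uu,u] = E_u/2 = -1311/2048, [uu,v] = F_u - E_v/2 = 3151/2048, [uv,u] = E_v/2 = 1881/4096, [uv,v] = G_u/2 = -4521/4096, [vv,u] = F_v - G_u/2 = -399/512, [vv,v] = G_v/2 = 959/512
Gamma^u_ij = (G*[ij,u] - F*[ij,v])/(EG - F^2), Gamma^v_ij = (E*[ij,v] - F*[ij,u])/(EG - F^2)
Gamma_uuu = -5244/19201, Gamma_uuv = 3762/19201, Gamma_uvv = -912/2743, Gamma_vuu = 12604/19201, Gamma_vuv = -9042/19201, Gamma_vvv = 2192/2743
X = (-5/2, 11/12), Y = (1/3, -3/16) at the point


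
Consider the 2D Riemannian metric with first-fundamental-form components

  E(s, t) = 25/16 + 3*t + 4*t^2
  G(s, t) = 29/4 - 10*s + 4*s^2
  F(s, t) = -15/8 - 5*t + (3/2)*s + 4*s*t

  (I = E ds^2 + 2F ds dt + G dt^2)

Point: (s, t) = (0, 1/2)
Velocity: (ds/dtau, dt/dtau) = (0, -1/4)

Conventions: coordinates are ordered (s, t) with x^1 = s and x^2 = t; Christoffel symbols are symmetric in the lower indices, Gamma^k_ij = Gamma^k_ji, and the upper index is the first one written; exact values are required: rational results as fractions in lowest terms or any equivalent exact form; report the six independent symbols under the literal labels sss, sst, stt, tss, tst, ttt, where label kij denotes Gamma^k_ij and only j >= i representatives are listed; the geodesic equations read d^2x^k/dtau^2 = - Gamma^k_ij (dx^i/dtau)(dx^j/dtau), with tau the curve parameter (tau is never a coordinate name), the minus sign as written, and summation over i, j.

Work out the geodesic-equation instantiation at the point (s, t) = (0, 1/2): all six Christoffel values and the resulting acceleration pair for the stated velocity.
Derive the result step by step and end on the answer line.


E = 65/16, F = -35/8, G = 29/4 at the point
E_s = 0, E_t = 7, F_s = 7/2, F_t = -5, G_s = -10, G_t = 0
EG - F^2 = 165/16;  g^inv = (16/165) * [[29/4, 35/8], [35/8, 65/16]]
first-kind symbols [ij,l] = (1/2)(d_i g_jl + d_j g_il - d_l g_ij): [ss,s] = E_s/2 = 0, [ss,t] = F_s - E_t/2 = 0, [st,s] = E_t/2 = 7/2, [st,t] = G_s/2 = -5, [tt,s] = F_t - G_s/2 = 0, [tt,t] = G_t/2 = 0
Gamma^s_ij = (G*[ij,s] - F*[ij,t])/(EG - F^2), Gamma^t_ij = (E*[ij,t] - F*[ij,s])/(EG - F^2)
Gamma_sss = 0, Gamma_sst = 56/165, Gamma_stt = 0, Gamma_tss = 0, Gamma_tst = -16/33, Gamma_ttt = 0
d^2s/dtau^2 = -(Gamma_sss*(0)^2 + 2*Gamma_sst*(0)*(-1/4) + Gamma_stt*(-1/4)^2) = 0
d^2t/dtau^2 = -(Gamma_tss*(0)^2 + 2*Gamma_tst*(0)*(-1/4) + Gamma_ttt*(-1/4)^2) = 0

Answer: Gamma_sss = 0, Gamma_sst = 56/165, Gamma_stt = 0, Gamma_tss = 0, Gamma_tst = -16/33, Gamma_ttt = 0; accelerations (d^2s/dtau^2, d^2t/dtau^2) = (0, 0)


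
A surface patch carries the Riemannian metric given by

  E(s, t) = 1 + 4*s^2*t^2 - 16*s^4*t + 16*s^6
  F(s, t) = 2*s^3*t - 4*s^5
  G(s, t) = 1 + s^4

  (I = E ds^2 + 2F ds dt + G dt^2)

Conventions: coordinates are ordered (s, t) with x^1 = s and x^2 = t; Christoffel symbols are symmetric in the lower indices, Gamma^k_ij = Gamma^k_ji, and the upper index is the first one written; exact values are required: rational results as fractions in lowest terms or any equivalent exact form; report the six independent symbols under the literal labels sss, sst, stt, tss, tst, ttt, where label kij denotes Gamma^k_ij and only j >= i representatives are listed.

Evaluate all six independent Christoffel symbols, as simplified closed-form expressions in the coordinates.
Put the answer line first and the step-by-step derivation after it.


Answer: Gamma_sss = (48*s^5 - 32*s^3*t + 4*s*t^2)/(16*s^6 - 16*s^4*t + s^4 + 4*s^2*t^2 + 1), Gamma_sst = (-8*s^4 + 4*s^2*t)/(16*s^6 - 16*s^4*t + s^4 + 4*s^2*t^2 + 1), Gamma_stt = 0, Gamma_tss = (-12*s^4 + 2*s^2*t)/(16*s^6 - 16*s^4*t + s^4 + 4*s^2*t^2 + 1), Gamma_tst = 2*s^3/(16*s^6 - 16*s^4*t + s^4 + 4*s^2*t^2 + 1), Gamma_ttt = 0

E = 1 + 4*s^2*t^2 - 16*s^4*t + 16*s^6; F = 2*s^3*t - 4*s^5; G = 1 + s^4
Gamma^k_ij = (1/2) g^{kl} (d_i g_jl + d_j g_il - d_l g_ij), with g^inv = (1/(EG-F^2)) [[G, -F], [-F, E]]
first partials: E_s = 8*s*t^2 - 64*s^3*t + 96*s^5, E_t = 8*s^2*t - 16*s^4, F_s = 6*s^2*t - 20*s^4, F_t = 2*s^3, G_s = 4*s^3, G_t = 0
D = EG - F^2 = 1 + 4*s^2*t^2 + s^4 - 16*s^4*t + 16*s^6
expanded: Gamma^s_ss = (G E_s - 2F F_s + F E_t)/(2D), Gamma^s_st = (G E_t - F G_s)/(2D), Gamma^s_tt = (2G F_t - G G_s - F G_t)/(2D), Gamma^t_ss = (2E F_s - E E_t - F E_s)/(2D), Gamma^t_st = (E G_s - F E_t)/(2D), Gamma^t_tt = (E G_t - 2F F_t + F G_s)/(2D); substitute and cancel common factors


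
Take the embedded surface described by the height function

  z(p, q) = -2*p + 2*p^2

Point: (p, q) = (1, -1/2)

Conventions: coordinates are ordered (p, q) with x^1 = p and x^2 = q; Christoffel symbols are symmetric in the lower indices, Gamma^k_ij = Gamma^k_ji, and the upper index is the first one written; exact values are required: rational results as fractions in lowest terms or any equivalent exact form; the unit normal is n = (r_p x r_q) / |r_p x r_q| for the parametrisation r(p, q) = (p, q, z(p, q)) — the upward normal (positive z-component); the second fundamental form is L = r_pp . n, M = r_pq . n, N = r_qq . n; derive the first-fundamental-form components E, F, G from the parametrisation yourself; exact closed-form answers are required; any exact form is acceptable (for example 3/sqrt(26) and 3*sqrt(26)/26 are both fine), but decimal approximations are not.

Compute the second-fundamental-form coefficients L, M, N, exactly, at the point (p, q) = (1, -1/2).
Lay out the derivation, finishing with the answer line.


z_p = 2, z_q = 0, z_pp = 4, z_pq = 0, z_qq = 0
E = 5, F = 0, G = 1; answer radicand W^2 = 5
unnormalised second-form numerators: l = 4, m = 0, n = 0; L = l/sqrt(5), and similarly M = m/sqrt(W^2), N = n/sqrt(W^2)

Answer: L = 4*sqrt(5)/5, M = 0, N = 0


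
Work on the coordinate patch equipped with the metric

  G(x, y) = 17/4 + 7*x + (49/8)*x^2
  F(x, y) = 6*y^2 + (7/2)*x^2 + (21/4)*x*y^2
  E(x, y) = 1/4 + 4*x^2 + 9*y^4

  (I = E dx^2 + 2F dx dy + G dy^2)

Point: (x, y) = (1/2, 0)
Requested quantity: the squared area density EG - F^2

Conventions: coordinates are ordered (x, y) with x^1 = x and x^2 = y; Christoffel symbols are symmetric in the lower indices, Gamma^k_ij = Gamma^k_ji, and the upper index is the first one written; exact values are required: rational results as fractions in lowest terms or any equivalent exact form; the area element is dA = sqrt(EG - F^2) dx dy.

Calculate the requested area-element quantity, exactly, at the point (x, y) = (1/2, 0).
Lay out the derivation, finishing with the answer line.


E = 5/4, F = 7/8, G = 297/32; EG - F^2 = 1387/128

Answer: EG - F^2 = 1387/128


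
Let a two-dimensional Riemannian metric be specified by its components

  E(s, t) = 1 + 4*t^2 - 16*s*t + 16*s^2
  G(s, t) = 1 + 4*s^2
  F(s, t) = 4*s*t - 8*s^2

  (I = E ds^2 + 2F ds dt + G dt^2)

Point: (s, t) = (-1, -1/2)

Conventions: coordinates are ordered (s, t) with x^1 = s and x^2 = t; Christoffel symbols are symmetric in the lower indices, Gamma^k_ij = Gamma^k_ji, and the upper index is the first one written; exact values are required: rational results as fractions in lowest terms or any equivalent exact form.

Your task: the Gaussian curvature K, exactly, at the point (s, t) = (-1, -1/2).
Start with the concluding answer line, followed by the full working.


Answer: K = -1/49

E = 10, F = -6, G = 5, EG - F^2 = 14 at the point
E_s = -24, E_t = 12, F_s = 14, F_t = -4, G_s = -8, G_t = 0
E_tt = 8, F_st = 4, G_ss = 8
Evaluate Brioschi's two determinant matrices M1, M2 and divide by (EG - F^2)^2.
M1 = [[-E_tt/2 + F_st - G_ss/2, E_s/2, F_s - E_t/2], [F_t - G_s/2, E, F], [G_t/2, F, G]] = [[-4, -12, 8], [0, 10, -6], [0, -6, 5]]; det M1 = -56
M2 = [[0, E_t/2, G_s/2], [E_t/2, E, F], [G_s/2, F, G]] = [[0, 6, -4], [6, 10, -6], [-4, -6, 5]]; det M2 = -52
det M1 - det M2 = -4; K = -4 / (14)^2 = -1/49


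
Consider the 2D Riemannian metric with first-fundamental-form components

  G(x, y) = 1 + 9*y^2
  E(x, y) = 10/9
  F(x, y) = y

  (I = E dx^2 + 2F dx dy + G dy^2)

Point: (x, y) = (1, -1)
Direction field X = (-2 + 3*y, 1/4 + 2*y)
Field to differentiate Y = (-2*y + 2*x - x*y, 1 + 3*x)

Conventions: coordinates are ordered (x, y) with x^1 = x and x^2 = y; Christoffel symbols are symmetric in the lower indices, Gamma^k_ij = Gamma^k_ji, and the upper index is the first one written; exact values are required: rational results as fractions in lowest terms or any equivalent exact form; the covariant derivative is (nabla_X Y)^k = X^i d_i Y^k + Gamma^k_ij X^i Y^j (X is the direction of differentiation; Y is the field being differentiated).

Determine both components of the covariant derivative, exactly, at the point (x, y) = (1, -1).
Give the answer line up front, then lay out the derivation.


Answer: (nabla_X Y)^x = -543/52, (nabla_X Y)^y = -114/13

E = 10/9, F = -1, G = 10 at the point
E_x = 0, E_y = 0, F_x = 0, F_y = 1, G_x = 0, G_y = -18
EG - F^2 = 91/9;  g^inv = (9/91) * [[10, 1], [1, 10/9]]
first-kind symbols [ij,l] = (1/2)(d_i g_jl + d_j g_il - d_l g_ij): [xx,x] = E_x/2 = 0, [xx,y] = F_x - E_y/2 = 0, [xy,x] = E_y/2 = 0, [xy,y] = G_x/2 = 0, [yy,x] = F_y - G_x/2 = 1, [yy,y] = G_y/2 = -9
Gamma^x_ij = (G*[ij,x] - F*[ij,y])/(EG - F^2), Gamma^y_ij = (E*[ij,y] - F*[ij,x])/(EG - F^2)
Gamma_xxx = 0, Gamma_xxy = 0, Gamma_xyy = 9/91, Gamma_yxx = 0, Gamma_yxy = 0, Gamma_yyy = -81/91
X = (-5, -7/4), Y = (5, 4) at the point


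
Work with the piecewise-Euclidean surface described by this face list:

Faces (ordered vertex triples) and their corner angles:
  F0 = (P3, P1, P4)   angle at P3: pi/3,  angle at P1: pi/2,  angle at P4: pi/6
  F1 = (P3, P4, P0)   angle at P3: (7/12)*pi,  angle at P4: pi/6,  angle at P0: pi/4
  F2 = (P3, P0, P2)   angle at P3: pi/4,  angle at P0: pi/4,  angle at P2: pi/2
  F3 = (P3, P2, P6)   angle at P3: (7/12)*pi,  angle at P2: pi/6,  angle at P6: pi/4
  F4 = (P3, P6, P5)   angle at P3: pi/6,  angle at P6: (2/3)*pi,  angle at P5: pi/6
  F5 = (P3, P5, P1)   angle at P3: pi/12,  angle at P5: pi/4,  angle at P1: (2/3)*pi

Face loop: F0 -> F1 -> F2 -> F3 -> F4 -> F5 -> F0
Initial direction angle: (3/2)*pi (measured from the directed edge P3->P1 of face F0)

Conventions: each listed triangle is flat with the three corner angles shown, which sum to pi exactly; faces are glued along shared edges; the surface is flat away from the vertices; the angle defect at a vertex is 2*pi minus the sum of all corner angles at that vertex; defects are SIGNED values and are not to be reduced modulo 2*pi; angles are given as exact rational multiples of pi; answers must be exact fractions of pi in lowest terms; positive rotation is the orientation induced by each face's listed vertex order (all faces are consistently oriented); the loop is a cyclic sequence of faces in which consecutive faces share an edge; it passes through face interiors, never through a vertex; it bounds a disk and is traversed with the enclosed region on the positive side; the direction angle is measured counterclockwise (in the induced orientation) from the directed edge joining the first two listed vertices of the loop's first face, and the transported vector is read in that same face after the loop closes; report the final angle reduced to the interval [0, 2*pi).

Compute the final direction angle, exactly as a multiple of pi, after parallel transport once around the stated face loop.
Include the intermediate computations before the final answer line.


enclosed vertex P3: corner angles sum to 2*pi, defect = 2*pi - 2*pi = 0
the final direction is the initial angle plus the enclosed defects, taken mod 2*pi in the induced orientation
final angle = (3/2)*pi + 0 = (3/2)*pi (mod 2*pi)

Answer: final direction angle = (3/2)*pi


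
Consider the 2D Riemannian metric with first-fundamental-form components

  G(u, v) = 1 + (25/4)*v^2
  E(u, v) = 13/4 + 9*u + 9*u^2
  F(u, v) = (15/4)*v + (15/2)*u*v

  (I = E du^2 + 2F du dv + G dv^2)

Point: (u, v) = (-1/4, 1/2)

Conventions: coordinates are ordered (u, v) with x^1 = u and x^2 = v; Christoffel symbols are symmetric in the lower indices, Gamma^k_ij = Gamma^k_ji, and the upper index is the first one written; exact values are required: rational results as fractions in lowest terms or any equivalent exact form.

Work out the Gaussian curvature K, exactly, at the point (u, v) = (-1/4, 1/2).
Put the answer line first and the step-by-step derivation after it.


Answer: K = 96/125

E = 25/16, F = 15/16, G = 41/16, EG - F^2 = 25/8 at the point
E_u = 9/2, E_v = 0, F_u = 15/4, F_v = 15/8, G_u = 0, G_v = 25/4
E_vv = 0, F_uv = 15/2, G_uu = 0
K follows from Brioschi's formula, (det M1 - det M2)/(EG - F^2)^2.
M1 = [[-E_vv/2 + F_uv - G_uu/2, E_u/2, F_u - E_v/2], [F_v - G_u/2, E, F], [G_v/2, F, G]] = [[15/2, 9/4, 15/4], [15/8, 25/16, 15/16], [25/8, 15/16, 41/16]]; det M1 = 15/2
M2 = [[0, E_v/2, G_u/2], [E_v/2, E, F], [G_u/2, F, G]] = [[0, 0, 0], [0, 25/16, 15/16], [0, 15/16, 41/16]]; det M2 = 0
det M1 - det M2 = 15/2; K = 15/2 / (25/8)^2 = 96/125


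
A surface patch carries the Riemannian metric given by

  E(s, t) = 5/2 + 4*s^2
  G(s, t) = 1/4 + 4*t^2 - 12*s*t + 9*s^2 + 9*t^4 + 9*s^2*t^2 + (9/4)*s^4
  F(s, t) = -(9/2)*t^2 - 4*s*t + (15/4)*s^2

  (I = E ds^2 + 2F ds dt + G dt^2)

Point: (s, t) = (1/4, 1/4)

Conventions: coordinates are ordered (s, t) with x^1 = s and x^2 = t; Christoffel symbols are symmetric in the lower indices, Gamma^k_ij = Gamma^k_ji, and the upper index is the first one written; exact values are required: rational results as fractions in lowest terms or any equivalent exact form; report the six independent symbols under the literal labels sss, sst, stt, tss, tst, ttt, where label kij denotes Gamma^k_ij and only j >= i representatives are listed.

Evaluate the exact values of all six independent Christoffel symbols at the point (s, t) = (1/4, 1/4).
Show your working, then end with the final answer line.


E = 11/4, F = -19/64, G = 401/1024 at the point
E_s = 2, E_t = 0, F_s = 7/8, F_t = -13/4, G_s = 123/64, G_t = -5/32
EG - F^2 = 2025/2048;  g^inv = (2048/2025) * [[401/1024, 19/64], [19/64, 11/4]]
first-kind symbols [ij,l] = (1/2)(d_i g_jl + d_j g_il - d_l g_ij): [ss,s] = E_s/2 = 1, [ss,t] = F_s - E_t/2 = 7/8, [st,s] = E_t/2 = 0, [st,t] = G_s/2 = 123/128, [tt,s] = F_t - G_s/2 = -539/128, [tt,t] = G_t/2 = -5/64
Gamma^s_ij = (G*[ij,s] - F*[ij,t])/(EG - F^2), Gamma^t_ij = (E*[ij,t] - F*[ij,s])/(EG - F^2)

Answer: Gamma_sss = 1334/2025, Gamma_sst = 779/2700, Gamma_stt = -219179/129600, Gamma_tss = 5536/2025, Gamma_tst = 1804/675, Gamma_ttt = -12001/8100


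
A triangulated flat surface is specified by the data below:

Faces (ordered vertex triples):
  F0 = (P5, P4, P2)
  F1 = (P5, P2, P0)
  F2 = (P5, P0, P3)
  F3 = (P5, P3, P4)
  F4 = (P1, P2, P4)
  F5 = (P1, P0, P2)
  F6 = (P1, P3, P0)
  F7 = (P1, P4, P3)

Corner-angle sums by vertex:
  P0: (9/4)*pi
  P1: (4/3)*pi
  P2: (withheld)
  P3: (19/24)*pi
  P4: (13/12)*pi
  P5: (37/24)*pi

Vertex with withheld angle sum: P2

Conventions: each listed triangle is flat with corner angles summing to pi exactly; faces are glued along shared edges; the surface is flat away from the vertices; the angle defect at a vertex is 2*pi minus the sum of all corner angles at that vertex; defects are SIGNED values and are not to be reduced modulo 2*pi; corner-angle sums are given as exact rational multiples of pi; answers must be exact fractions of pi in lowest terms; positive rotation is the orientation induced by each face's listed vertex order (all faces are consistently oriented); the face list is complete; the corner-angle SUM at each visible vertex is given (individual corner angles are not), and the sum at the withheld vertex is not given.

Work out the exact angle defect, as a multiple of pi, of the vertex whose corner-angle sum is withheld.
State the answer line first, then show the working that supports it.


Answer: defect(P2) = pi

V = 6, E = 12, F = 8; chi = V - E + F = 2
Gauss-Bonnet: total defect = 2*pi*chi = 4*pi; visible defects sum to 3*pi


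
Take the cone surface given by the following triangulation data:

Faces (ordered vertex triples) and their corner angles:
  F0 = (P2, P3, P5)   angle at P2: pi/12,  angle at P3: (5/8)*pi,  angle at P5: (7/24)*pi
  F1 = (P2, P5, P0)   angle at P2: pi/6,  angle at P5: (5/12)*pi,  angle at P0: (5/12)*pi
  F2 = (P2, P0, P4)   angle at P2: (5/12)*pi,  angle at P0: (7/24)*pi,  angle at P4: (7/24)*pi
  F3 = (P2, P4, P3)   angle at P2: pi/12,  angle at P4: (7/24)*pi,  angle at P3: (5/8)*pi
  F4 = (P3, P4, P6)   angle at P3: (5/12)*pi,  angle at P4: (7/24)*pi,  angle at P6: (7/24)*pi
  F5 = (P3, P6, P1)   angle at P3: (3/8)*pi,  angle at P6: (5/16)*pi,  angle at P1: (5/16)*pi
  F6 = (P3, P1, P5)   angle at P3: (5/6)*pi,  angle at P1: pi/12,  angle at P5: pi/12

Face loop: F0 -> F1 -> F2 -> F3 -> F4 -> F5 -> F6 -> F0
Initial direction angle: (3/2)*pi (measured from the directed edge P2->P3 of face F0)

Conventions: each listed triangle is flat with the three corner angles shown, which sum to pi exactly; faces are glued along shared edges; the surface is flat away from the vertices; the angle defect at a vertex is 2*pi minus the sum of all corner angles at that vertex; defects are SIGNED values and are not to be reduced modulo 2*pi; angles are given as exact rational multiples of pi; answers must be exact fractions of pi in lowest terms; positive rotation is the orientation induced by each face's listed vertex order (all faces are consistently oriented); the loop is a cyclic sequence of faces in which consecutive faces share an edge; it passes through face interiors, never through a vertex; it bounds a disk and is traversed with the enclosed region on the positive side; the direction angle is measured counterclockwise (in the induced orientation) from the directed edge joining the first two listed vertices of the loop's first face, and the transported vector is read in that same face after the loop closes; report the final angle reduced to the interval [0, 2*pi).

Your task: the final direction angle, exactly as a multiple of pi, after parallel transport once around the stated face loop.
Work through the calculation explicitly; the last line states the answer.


enclosed vertex P2: corner angles sum to (3/4)*pi, defect = 2*pi - (3/4)*pi = (5/4)*pi
enclosed vertex P3: corner angles sum to (23/8)*pi, defect = 2*pi - (23/8)*pi = (-7/8)*pi
transport around the loop rotates by the sum of enclosed defects; add to the initial angle mod 2*pi
final angle = (3/2)*pi + (3/8)*pi = (15/8)*pi (mod 2*pi)

Answer: final direction angle = (15/8)*pi


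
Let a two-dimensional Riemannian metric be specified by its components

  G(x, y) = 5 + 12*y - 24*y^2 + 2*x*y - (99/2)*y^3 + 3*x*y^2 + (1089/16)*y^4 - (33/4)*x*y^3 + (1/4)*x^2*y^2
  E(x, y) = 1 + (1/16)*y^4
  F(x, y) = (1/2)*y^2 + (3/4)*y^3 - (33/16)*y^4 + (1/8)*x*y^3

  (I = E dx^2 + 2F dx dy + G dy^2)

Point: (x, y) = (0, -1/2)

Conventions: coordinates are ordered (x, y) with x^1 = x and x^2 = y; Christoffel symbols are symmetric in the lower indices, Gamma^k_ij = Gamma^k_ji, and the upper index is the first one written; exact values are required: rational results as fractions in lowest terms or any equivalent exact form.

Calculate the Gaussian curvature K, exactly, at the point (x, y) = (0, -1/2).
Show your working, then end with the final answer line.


E = 257/256, F = -25/256, G = 881/256, EG - F^2 = 441/128 at the point
E_x = 0, E_y = -1/32, F_x = -1/64, F_y = 35/32, G_x = 25/32, G_y = -1125/32
E_yy = 3/16, F_xy = 3/32, G_xx = 1/8
Apply the Brioschi formula K = (det M1 - det M2)/(EG - F^2)^2 over the derivative matrices of E, F, G.
M1 = [[-E_yy/2 + F_xy - G_xx/2, E_x/2, F_x - E_y/2], [F_y - G_x/2, E, F], [G_y/2, F, G]] = [[-1/16, 0, 0], [45/64, 257/256, -25/256], [-1125/64, -25/256, 881/256]]; det M1 = -441/2048
M2 = [[0, E_y/2, G_x/2], [E_y/2, E, F], [G_x/2, F, G]] = [[0, -1/64, 25/64], [-1/64, 257/256, -25/256], [25/64, -25/256, 881/256]]; det M2 = -313/2048
det M1 - det M2 = -1/16; K = -1/16 / (441/128)^2 = -1024/194481

Answer: K = -1024/194481


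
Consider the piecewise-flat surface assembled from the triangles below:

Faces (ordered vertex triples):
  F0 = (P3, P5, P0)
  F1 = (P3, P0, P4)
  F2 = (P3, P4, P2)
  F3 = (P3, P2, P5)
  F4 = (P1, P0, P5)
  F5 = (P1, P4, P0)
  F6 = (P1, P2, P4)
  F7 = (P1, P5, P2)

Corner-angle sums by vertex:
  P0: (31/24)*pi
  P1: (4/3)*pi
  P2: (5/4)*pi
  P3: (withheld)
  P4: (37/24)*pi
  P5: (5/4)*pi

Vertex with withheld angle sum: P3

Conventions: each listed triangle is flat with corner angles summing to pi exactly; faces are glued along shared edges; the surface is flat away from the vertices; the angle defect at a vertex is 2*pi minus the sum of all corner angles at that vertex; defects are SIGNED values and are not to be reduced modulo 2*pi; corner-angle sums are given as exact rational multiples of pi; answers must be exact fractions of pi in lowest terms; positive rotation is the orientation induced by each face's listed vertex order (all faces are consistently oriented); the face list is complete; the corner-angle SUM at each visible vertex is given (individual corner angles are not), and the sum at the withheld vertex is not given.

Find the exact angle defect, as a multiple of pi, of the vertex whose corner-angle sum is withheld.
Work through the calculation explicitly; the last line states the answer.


V = 6, E = 12, F = 8; chi = V - E + F = 2
Gauss-Bonnet: total defect = 2*pi*chi = 4*pi; visible defects sum to (10/3)*pi

Answer: defect(P3) = (2/3)*pi


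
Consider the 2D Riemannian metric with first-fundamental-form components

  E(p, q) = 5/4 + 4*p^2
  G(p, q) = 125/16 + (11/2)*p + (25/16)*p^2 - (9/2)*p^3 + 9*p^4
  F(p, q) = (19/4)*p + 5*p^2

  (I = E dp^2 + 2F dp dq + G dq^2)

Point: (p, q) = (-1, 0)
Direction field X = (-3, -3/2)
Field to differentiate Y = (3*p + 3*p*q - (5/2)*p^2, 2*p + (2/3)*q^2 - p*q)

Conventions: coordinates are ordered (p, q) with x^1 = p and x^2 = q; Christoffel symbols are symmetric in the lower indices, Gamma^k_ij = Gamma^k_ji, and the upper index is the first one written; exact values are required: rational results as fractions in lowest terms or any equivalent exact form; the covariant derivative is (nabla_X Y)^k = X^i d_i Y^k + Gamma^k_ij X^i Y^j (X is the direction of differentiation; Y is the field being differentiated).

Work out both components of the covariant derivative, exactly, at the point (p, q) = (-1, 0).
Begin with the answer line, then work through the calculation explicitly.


Answer: (nabla_X Y)^p = -407169/23336, (nabla_X Y)^q = -743013/23336

E = 21/4, F = 1/4, G = 139/8 at the point
E_p = -8, E_q = 0, F_p = -21/4, F_q = 0, G_p = -377/8, G_q = 0
EG - F^2 = 2917/32;  g^inv = (32/2917) * [[139/8, -1/4], [-1/4, 21/4]]
first-kind symbols [ij,l] = (1/2)(d_i g_jl + d_j g_il - d_l g_ij): [pp,p] = E_p/2 = -4, [pp,q] = F_p - E_q/2 = -21/4, [pq,p] = E_q/2 = 0, [pq,q] = G_p/2 = -377/16, [qq,p] = F_q - G_p/2 = 377/16, [qq,q] = G_q/2 = 0
Gamma^p_ij = (G*[ij,p] - F*[ij,q])/(EG - F^2), Gamma^q_ij = (E*[ij,q] - F*[ij,p])/(EG - F^2)
Gamma_ppp = -2182/2917, Gamma_ppq = 377/5834, Gamma_pqq = 52403/11668, Gamma_qpp = -850/2917, Gamma_qpq = -7917/5834, Gamma_qqq = -377/5834
X = (-3, -3/2), Y = (-11/2, -2) at the point


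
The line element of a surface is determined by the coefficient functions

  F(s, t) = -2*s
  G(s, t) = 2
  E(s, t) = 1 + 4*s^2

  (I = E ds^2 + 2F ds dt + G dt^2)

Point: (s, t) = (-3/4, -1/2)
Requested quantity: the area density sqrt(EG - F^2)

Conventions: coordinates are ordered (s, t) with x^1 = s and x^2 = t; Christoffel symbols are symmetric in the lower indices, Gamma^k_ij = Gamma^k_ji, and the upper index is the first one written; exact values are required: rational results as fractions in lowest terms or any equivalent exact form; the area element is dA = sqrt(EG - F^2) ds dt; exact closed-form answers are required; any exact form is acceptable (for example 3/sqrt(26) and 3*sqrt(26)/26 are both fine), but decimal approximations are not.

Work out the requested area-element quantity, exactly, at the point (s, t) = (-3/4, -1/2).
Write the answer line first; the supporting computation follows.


Answer: sqrt(EG - F^2) = sqrt(17)/2

E = 13/4, F = 3/2, G = 2; EG - F^2 = 17/4


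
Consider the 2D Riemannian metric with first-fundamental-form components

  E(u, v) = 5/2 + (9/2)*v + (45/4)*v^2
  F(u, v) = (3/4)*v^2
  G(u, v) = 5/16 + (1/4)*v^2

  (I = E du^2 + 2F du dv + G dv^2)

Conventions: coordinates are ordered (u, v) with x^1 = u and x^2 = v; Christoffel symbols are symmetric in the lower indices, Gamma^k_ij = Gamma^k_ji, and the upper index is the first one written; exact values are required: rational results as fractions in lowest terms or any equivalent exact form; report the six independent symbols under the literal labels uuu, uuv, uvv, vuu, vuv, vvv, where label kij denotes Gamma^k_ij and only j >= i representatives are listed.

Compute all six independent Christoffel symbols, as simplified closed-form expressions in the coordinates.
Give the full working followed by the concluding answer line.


E = 5/2 + (9/2)*v + (45/4)*v^2; F = (3/4)*v^2; G = 5/16 + (1/4)*v^2
Gamma^k_ij = (1/2) g^{kl} (d_i g_jl + d_j g_il - d_l g_ij), with g^inv = (1/(EG-F^2)) [[G, -F], [-F, E]]
first partials: E_u = 0, E_v = 9/2 + (45/2)*v, F_u = 0, F_v = (3/2)*v, G_u = 0, G_v = (1/2)*v
D = EG - F^2 = 25/32 + (45/32)*v + (265/64)*v^2 + (9/8)*v^3 + (9/4)*v^4
expanded: Gamma^u_uu = (G E_u - 2F F_u + F E_v)/(2D), Gamma^u_uv = (G E_v - F G_u)/(2D), Gamma^u_vv = (2G F_v - G G_u - F G_v)/(2D), Gamma^v_uu = (2E F_u - E E_v - F E_u)/(2D), Gamma^v_uv = (E G_u - F E_v)/(2D), Gamma^v_vv = (E G_v - 2F F_v + F G_u)/(2D); substitute and cancel common factors

Answer: Gamma_uuu = (540*v^3 + 108*v^2)/(144*v^4 + 72*v^3 + 265*v^2 + 90*v + 50), Gamma_uuv = (180*v^3 + 36*v^2 + 225*v + 45)/(144*v^4 + 72*v^3 + 265*v^2 + 90*v + 50), Gamma_uvv = (12*v^3 + 30*v)/(144*v^4 + 72*v^3 + 265*v^2 + 90*v + 50), Gamma_vuu = (-8100*v^3 - 4860*v^2 - 2448*v - 360)/(144*v^4 + 72*v^3 + 265*v^2 + 90*v + 50), Gamma_vuv = (-540*v^3 - 108*v^2)/(144*v^4 + 72*v^3 + 265*v^2 + 90*v + 50), Gamma_vvv = (108*v^3 + 72*v^2 + 40*v)/(144*v^4 + 72*v^3 + 265*v^2 + 90*v + 50)


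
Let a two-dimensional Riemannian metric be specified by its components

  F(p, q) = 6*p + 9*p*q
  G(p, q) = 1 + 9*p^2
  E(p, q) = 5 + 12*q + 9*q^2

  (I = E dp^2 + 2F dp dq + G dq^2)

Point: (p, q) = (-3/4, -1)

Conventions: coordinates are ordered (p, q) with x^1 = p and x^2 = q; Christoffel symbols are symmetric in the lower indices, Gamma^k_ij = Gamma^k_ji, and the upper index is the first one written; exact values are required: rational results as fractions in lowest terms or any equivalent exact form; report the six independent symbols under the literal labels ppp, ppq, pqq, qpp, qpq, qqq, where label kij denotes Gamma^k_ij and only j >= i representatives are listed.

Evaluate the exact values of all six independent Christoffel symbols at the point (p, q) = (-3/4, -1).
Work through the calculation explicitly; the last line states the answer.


E = 2, F = 9/4, G = 97/16 at the point
E_p = 0, E_q = -6, F_p = -3, F_q = -27/4, G_p = -27/2, G_q = 0
EG - F^2 = 113/16;  g^inv = (16/113) * [[97/16, -9/4], [-9/4, 2]]
first-kind symbols [ij,l] = (1/2)(d_i g_jl + d_j g_il - d_l g_ij): [pp,p] = E_p/2 = 0, [pp,q] = F_p - E_q/2 = 0, [pq,p] = E_q/2 = -3, [pq,q] = G_p/2 = -27/4, [qq,p] = F_q - G_p/2 = 0, [qq,q] = G_q/2 = 0
Gamma^p_ij = (G*[ij,p] - F*[ij,q])/(EG - F^2), Gamma^q_ij = (E*[ij,q] - F*[ij,p])/(EG - F^2)

Answer: Gamma_ppp = 0, Gamma_ppq = -48/113, Gamma_pqq = 0, Gamma_qpp = 0, Gamma_qpq = -108/113, Gamma_qqq = 0


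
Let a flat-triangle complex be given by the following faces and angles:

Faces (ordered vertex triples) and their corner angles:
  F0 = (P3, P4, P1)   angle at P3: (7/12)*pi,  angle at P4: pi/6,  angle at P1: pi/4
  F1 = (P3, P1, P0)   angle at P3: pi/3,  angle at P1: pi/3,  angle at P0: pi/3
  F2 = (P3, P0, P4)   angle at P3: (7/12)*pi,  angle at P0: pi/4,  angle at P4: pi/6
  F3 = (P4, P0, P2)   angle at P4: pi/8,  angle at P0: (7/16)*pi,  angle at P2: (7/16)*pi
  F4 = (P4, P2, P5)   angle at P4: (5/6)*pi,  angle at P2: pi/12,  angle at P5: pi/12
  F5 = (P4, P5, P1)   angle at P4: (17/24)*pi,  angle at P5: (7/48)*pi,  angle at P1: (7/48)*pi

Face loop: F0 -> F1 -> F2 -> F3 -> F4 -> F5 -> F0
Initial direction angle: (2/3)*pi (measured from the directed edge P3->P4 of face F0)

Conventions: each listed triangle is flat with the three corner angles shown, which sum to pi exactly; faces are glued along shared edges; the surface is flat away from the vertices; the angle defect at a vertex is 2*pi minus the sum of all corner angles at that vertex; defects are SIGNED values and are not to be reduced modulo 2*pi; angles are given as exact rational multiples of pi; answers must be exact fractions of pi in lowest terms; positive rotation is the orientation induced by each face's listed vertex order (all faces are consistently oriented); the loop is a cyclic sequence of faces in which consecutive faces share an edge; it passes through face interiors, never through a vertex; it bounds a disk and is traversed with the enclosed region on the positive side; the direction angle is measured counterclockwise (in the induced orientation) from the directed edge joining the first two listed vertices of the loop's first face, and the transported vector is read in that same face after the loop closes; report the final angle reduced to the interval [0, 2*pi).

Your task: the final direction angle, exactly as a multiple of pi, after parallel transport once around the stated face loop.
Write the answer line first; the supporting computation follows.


Answer: final direction angle = (7/6)*pi

enclosed vertex P3: corner angles sum to (3/2)*pi, defect = 2*pi - (3/2)*pi = pi/2
enclosed vertex P4: corner angles sum to 2*pi, defect = 2*pi - 2*pi = 0
summing the enclosed defects onto the initial angle, mod 2*pi in the induced orientation:
final angle = (2/3)*pi + pi/2 = (7/6)*pi (mod 2*pi)


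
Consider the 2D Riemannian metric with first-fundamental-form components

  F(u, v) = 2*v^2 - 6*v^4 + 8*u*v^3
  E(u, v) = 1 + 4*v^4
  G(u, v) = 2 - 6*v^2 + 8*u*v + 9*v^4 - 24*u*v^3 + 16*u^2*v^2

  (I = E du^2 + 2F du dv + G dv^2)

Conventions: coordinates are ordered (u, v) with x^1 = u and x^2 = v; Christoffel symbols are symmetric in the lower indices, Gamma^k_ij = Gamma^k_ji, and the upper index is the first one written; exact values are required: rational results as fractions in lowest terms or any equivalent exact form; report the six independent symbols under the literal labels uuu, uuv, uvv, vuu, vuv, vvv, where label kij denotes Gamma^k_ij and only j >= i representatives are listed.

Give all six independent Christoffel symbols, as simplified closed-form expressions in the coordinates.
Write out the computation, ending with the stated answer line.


E = 1 + 4*v^4; F = 2*v^2 - 6*v^4 + 8*u*v^3; G = 2 - 6*v^2 + 8*u*v + 9*v^4 - 24*u*v^3 + 16*u^2*v^2
Gamma^k_ij = (1/2) g^{kl} (d_i g_jl + d_j g_il - d_l g_ij), with g^inv = (1/(EG-F^2)) [[G, -F], [-F, E]]
first partials: E_u = 0, E_v = 16*v^3, F_u = 8*v^3, F_v = 4*v - 24*v^3 + 24*u*v^2, G_u = 8*v - 24*v^3 + 32*u*v^2, G_v = -12*v + 8*u + 36*v^3 - 72*u*v^2 + 32*u^2*v
D = EG - F^2 = 2 - 6*v^2 + 8*u*v + 13*v^4 - 24*u*v^3 + 16*u^2*v^2
expanded: Gamma^u_uu = (G E_u - 2F F_u + F E_v)/(2D), Gamma^u_uv = (G E_v - F G_u)/(2D), Gamma^u_vv = (2G F_v - G G_u - F G_v)/(2D), Gamma^v_uu = (2E F_u - E E_v - F E_u)/(2D), Gamma^v_uv = (E G_u - F E_v)/(2D), Gamma^v_vv = (E G_v - 2F F_v + F G_u)/(2D); substitute and cancel common factors

Answer: Gamma_uuu = 0, Gamma_uuv = 8*v^3/(16*u^2*v^2 - 24*u*v^3 + 8*u*v + 13*v^4 - 6*v^2 + 2), Gamma_uvv = (8*u*v^2 - 12*v^3)/(16*u^2*v^2 - 24*u*v^3 + 8*u*v + 13*v^4 - 6*v^2 + 2), Gamma_vuu = 0, Gamma_vuv = (16*u*v^2 - 12*v^3 + 4*v)/(16*u^2*v^2 - 24*u*v^3 + 8*u*v + 13*v^4 - 6*v^2 + 2), Gamma_vvv = (16*u^2*v - 36*u*v^2 + 4*u + 18*v^3 - 6*v)/(16*u^2*v^2 - 24*u*v^3 + 8*u*v + 13*v^4 - 6*v^2 + 2)


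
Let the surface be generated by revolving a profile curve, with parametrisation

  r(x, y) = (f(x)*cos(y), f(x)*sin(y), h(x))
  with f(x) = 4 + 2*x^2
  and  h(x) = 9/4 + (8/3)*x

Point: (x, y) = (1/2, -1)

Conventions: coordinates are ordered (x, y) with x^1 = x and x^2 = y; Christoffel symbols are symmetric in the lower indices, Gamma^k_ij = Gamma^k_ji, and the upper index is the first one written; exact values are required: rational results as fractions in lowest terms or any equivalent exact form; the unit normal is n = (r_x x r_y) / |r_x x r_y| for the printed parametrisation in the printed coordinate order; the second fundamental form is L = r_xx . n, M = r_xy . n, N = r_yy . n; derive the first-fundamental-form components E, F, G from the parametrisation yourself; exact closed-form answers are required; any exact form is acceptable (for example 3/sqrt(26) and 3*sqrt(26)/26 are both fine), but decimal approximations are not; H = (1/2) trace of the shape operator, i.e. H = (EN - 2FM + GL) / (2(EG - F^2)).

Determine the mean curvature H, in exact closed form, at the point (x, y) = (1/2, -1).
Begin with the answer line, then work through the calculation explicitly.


Answer: H = -62/1125

f = 9/2, f' = 2, f'' = 4, h' = 8/3, h'' = 0
E = 100/9, F = 0, G = 81/4; answer radicand W^2 = 100/9
unnormalised second-form numerators: l = -32/3, m = 0, n = 12; L = l/sqrt(100/9), and similarly M = m/sqrt(W^2), N = n/sqrt(W^2)
H = (E*n - 2*F*m + G*l) / (2*(EG - F^2)*sqrt(W^2)); E*n - 2*F*m + G*l = -248/3, EG - F^2 = 225, so H = (-124/675)/sqrt(100/9)
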